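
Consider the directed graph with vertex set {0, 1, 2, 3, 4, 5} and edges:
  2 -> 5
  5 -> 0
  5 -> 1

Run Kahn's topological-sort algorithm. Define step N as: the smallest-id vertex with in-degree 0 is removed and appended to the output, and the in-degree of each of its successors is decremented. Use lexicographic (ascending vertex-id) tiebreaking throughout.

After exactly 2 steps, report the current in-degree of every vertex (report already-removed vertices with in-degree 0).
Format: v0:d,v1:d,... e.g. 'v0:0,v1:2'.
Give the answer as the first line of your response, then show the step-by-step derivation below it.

v0:1,v1:1,v2:0,v3:0,v4:0,v5:0

step 1: output 2; order=[2]; indeg=(1,1,0,0,0,0)
step 2: output 3; order=[2,3]; indeg=(1,1,0,0,0,0)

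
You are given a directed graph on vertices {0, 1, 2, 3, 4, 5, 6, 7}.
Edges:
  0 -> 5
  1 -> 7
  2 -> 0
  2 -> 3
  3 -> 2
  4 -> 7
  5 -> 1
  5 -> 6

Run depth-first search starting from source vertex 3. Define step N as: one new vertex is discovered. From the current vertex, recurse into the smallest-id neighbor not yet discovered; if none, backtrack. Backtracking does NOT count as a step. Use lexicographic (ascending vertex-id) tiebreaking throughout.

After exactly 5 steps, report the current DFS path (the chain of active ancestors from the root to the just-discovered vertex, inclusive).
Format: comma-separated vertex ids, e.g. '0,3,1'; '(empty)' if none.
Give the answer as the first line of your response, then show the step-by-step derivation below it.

3,2,0,5,1

step 1: discover 3; path=3; order=3
step 2: discover 2; path=3>2; order=3,2
step 3: discover 0; path=3>2>0; order=3,2,0
step 4: discover 5; path=3>2>0>5; order=3,2,0,5
step 5: discover 1; path=3>2>0>5>1; order=3,2,0,5,1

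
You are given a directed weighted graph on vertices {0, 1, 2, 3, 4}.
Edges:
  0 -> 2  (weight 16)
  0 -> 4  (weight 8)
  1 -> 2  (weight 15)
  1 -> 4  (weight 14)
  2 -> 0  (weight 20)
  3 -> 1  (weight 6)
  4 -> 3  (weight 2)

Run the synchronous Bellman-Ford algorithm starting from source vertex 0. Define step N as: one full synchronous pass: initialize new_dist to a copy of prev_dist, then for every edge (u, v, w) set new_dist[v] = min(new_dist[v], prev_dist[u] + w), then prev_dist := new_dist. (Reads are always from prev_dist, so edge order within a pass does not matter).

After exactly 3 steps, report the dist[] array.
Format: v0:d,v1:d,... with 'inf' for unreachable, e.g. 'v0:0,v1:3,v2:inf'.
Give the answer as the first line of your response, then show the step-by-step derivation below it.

v0:0,v1:16,v2:16,v3:10,v4:8

step 1: dist = v0:0,v1:inf,v2:16,v3:inf,v4:8
step 2: dist = v0:0,v1:inf,v2:16,v3:10,v4:8
step 3: dist = v0:0,v1:16,v2:16,v3:10,v4:8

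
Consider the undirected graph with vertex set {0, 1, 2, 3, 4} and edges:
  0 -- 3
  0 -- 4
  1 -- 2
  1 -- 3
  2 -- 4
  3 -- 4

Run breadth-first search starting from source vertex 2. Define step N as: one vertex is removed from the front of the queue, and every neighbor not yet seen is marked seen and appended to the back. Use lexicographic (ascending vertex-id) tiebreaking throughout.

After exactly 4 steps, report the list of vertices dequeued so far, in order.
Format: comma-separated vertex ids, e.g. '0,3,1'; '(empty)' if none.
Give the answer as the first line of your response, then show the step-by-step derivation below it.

2,1,4,3

step 1: dequeue 2; queue=[1,4]; order=2
step 2: dequeue 1; queue=[4,3]; order=2,1
step 3: dequeue 4; queue=[3,0]; order=2,1,4
step 4: dequeue 3; queue=[0]; order=2,1,4,3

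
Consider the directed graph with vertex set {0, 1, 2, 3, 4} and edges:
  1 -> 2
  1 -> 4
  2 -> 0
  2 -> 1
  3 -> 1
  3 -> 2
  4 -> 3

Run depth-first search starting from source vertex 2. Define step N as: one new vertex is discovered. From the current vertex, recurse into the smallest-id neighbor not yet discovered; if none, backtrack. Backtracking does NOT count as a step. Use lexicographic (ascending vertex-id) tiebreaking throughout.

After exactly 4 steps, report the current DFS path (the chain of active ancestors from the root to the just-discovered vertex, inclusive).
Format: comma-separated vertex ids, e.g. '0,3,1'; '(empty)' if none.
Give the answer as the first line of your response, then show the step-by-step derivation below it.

2,1,4

step 1: discover 2; path=2; order=2
step 2: discover 0; path=2>0; order=2,0
step 3: discover 1; path=2>1; order=2,0,1
step 4: discover 4; path=2>1>4; order=2,0,1,4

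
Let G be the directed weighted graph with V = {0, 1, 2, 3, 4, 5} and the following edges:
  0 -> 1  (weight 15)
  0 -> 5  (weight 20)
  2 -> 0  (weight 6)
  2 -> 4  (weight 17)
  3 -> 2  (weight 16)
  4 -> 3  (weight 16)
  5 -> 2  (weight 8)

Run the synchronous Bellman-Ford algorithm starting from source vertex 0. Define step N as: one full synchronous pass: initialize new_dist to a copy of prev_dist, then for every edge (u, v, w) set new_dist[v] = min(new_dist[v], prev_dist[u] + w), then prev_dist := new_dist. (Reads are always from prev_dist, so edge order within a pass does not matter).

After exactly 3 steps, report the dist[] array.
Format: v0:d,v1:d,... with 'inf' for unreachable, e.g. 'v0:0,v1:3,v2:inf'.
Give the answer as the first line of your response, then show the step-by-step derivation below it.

v0:0,v1:15,v2:28,v3:inf,v4:45,v5:20

step 1: dist = v0:0,v1:15,v2:inf,v3:inf,v4:inf,v5:20
step 2: dist = v0:0,v1:15,v2:28,v3:inf,v4:inf,v5:20
step 3: dist = v0:0,v1:15,v2:28,v3:inf,v4:45,v5:20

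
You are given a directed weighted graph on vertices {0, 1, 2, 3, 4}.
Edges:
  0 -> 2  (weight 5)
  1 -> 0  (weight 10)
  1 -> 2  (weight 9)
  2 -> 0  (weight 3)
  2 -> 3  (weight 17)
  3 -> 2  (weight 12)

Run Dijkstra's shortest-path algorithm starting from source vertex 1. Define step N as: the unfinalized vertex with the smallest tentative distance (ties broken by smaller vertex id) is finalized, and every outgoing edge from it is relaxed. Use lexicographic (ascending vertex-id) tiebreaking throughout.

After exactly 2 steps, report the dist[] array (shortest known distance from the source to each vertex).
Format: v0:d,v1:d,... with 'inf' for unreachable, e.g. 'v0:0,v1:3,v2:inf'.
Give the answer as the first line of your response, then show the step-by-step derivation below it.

v0:10,v1:0,v2:9,v3:26,v4:inf

step 1: dist = v0:10,v1:0,v2:9,v3:inf,v4:inf
step 2: dist = v0:10,v1:0,v2:9,v3:26,v4:inf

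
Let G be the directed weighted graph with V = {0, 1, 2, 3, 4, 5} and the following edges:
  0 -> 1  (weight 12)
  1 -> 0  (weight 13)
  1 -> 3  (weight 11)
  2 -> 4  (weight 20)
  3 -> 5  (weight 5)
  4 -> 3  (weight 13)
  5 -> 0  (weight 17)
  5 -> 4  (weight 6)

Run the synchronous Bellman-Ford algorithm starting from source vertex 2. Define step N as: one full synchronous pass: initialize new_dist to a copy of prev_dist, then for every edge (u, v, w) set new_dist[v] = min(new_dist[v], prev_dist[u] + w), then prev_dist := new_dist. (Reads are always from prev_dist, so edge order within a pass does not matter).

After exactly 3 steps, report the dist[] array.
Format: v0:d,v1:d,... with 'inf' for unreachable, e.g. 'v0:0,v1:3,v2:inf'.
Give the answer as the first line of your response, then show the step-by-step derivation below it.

v0:inf,v1:inf,v2:0,v3:33,v4:20,v5:38

step 1: dist = v0:inf,v1:inf,v2:0,v3:inf,v4:20,v5:inf
step 2: dist = v0:inf,v1:inf,v2:0,v3:33,v4:20,v5:inf
step 3: dist = v0:inf,v1:inf,v2:0,v3:33,v4:20,v5:38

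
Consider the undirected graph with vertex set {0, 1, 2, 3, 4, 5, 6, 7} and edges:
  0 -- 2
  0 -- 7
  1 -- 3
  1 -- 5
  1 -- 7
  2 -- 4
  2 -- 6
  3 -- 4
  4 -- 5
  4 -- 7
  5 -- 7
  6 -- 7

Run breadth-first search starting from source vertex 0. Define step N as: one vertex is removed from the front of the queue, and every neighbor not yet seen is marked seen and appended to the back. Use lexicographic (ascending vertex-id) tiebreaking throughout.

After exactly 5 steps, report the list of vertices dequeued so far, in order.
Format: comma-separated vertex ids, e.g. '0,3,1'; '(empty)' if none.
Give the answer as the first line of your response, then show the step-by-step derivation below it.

0,2,7,4,6

step 1: dequeue 0; queue=[2,7]; order=0
step 2: dequeue 2; queue=[7,4,6]; order=0,2
step 3: dequeue 7; queue=[4,6,1,5]; order=0,2,7
step 4: dequeue 4; queue=[6,1,5,3]; order=0,2,7,4
step 5: dequeue 6; queue=[1,5,3]; order=0,2,7,4,6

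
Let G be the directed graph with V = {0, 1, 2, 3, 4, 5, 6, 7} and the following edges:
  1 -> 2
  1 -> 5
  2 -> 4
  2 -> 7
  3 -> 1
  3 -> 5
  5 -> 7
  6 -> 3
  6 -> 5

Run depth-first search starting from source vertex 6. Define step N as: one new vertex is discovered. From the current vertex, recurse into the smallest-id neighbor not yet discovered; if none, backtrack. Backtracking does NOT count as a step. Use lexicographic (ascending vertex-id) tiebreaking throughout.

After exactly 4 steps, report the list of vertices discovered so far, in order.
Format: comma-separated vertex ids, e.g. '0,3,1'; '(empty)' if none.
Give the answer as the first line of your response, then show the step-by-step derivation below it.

6,3,1,2

step 1: discover 6; path=6; order=6
step 2: discover 3; path=6>3; order=6,3
step 3: discover 1; path=6>3>1; order=6,3,1
step 4: discover 2; path=6>3>1>2; order=6,3,1,2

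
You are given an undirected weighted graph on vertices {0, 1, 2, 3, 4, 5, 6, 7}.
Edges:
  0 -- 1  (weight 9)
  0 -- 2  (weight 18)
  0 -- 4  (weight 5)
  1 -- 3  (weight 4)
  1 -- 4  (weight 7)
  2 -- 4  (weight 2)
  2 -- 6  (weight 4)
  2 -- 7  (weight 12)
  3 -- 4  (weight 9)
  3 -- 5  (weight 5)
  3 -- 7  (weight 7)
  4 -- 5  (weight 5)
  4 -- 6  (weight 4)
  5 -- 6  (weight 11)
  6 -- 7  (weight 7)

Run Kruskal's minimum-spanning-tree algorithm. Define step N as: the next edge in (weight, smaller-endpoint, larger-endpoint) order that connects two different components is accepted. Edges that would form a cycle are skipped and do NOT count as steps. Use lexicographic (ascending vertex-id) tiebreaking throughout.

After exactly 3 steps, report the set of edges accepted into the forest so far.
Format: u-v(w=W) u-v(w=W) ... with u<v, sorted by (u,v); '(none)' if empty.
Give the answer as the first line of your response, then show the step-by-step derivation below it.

1-3(w=4) 2-4(w=2) 2-6(w=4)

step 1: add edge 2-4 (w=2); MST = {2-4(w=2)}
step 2: add edge 1-3 (w=4); MST = {1-3(w=4) 2-4(w=2)}
step 3: add edge 2-6 (w=4); MST = {1-3(w=4) 2-4(w=2) 2-6(w=4)}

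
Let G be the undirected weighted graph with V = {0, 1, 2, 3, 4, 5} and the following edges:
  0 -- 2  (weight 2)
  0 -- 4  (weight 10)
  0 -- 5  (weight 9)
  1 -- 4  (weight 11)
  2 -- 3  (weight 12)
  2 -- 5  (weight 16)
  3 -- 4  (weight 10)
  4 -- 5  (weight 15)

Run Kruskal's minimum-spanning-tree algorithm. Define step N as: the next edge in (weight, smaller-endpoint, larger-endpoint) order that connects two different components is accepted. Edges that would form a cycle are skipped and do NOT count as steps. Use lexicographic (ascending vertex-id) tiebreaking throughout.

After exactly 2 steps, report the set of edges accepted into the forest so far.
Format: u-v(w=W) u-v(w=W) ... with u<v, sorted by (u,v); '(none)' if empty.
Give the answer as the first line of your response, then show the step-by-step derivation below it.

0-2(w=2) 0-5(w=9)

step 1: add edge 0-2 (w=2); MST = {0-2(w=2)}
step 2: add edge 0-5 (w=9); MST = {0-2(w=2) 0-5(w=9)}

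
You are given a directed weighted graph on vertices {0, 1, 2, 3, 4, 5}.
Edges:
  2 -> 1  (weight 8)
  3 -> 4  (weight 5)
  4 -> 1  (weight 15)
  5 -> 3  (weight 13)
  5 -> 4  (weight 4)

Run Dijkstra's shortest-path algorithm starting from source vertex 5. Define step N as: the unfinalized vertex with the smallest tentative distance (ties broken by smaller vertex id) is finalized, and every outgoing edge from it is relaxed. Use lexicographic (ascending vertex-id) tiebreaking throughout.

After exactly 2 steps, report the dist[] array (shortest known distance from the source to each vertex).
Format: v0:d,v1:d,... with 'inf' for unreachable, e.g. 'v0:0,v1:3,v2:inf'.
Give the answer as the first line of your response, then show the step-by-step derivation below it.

v0:inf,v1:19,v2:inf,v3:13,v4:4,v5:0

step 1: dist = v0:inf,v1:inf,v2:inf,v3:13,v4:4,v5:0
step 2: dist = v0:inf,v1:19,v2:inf,v3:13,v4:4,v5:0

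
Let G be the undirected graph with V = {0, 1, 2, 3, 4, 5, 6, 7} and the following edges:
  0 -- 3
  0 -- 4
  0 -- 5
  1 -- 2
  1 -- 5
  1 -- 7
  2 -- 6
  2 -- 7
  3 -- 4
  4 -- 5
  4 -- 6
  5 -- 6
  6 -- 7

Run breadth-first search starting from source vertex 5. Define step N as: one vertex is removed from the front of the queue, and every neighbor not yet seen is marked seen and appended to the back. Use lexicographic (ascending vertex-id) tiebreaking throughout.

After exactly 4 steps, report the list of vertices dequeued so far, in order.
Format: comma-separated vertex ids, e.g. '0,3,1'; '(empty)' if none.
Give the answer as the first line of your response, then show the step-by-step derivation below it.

5,0,1,4

step 1: dequeue 5; queue=[0,1,4,6]; order=5
step 2: dequeue 0; queue=[1,4,6,3]; order=5,0
step 3: dequeue 1; queue=[4,6,3,2,7]; order=5,0,1
step 4: dequeue 4; queue=[6,3,2,7]; order=5,0,1,4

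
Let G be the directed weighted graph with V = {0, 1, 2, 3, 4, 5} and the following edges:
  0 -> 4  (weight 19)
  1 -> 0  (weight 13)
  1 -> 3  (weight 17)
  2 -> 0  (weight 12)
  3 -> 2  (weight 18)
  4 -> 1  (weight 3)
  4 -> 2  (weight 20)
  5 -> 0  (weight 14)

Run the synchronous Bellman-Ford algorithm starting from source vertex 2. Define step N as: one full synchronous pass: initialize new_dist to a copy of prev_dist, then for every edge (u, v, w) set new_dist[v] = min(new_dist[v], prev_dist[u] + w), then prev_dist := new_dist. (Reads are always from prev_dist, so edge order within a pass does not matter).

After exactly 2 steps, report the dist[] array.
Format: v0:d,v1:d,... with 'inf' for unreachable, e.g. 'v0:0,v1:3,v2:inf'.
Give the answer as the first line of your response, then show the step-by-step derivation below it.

v0:12,v1:inf,v2:0,v3:inf,v4:31,v5:inf

step 1: dist = v0:12,v1:inf,v2:0,v3:inf,v4:inf,v5:inf
step 2: dist = v0:12,v1:inf,v2:0,v3:inf,v4:31,v5:inf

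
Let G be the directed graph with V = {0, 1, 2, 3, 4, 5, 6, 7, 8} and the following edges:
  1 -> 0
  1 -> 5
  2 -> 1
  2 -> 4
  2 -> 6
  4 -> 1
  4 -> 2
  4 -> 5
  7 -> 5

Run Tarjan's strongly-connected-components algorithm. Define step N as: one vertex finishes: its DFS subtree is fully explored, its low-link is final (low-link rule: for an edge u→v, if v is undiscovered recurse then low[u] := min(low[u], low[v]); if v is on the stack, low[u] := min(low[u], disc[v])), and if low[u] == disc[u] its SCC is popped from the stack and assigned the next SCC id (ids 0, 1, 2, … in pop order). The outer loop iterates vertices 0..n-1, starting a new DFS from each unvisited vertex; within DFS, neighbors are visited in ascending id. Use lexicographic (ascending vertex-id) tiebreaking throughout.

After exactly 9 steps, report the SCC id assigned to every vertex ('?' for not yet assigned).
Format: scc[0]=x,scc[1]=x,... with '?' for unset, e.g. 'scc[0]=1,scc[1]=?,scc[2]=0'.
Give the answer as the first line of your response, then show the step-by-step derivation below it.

scc[0]=0,scc[1]=2,scc[2]=4,scc[3]=5,scc[4]=4,scc[5]=1,scc[6]=3,scc[7]=6,scc[8]=7

step 1: low=(low[0]=0,low[1]=?,low[2]=?,low[3]=?,low[4]=?,low[5]=?,low[6]=?,low[7]=?,low[8]=?); scc=(scc[0]=0,scc[1]=?,scc[2]=?,scc[3]=?,scc[4]=?,scc[5]=?,scc[6]=?,scc[7]=?,scc[8]=?)
step 2: low=(low[0]=0,low[1]=1,low[2]=?,low[3]=?,low[4]=?,low[5]=2,low[6]=?,low[7]=?,low[8]=?); scc=(scc[0]=0,scc[1]=?,scc[2]=?,scc[3]=?,scc[4]=?,scc[5]=1,scc[6]=?,scc[7]=?,scc[8]=?)
step 3: low=(low[0]=0,low[1]=1,low[2]=?,low[3]=?,low[4]=?,low[5]=2,low[6]=?,low[7]=?,low[8]=?); scc=(scc[0]=0,scc[1]=2,scc[2]=?,scc[3]=?,scc[4]=?,scc[5]=1,scc[6]=?,scc[7]=?,scc[8]=?)
step 4: low=(low[0]=0,low[1]=1,low[2]=3,low[3]=?,low[4]=3,low[5]=2,low[6]=?,low[7]=?,low[8]=?); scc=(scc[0]=0,scc[1]=2,scc[2]=?,scc[3]=?,scc[4]=?,scc[5]=1,scc[6]=?,scc[7]=?,scc[8]=?)
step 5: low=(low[0]=0,low[1]=1,low[2]=3,low[3]=?,low[4]=3,low[5]=2,low[6]=5,low[7]=?,low[8]=?); scc=(scc[0]=0,scc[1]=2,scc[2]=?,scc[3]=?,scc[4]=?,scc[5]=1,scc[6]=3,scc[7]=?,scc[8]=?)
step 6: low=(low[0]=0,low[1]=1,low[2]=3,low[3]=?,low[4]=3,low[5]=2,low[6]=5,low[7]=?,low[8]=?); scc=(scc[0]=0,scc[1]=2,scc[2]=4,scc[3]=?,scc[4]=4,scc[5]=1,scc[6]=3,scc[7]=?,scc[8]=?)
step 7: low=(low[0]=0,low[1]=1,low[2]=3,low[3]=6,low[4]=3,low[5]=2,low[6]=5,low[7]=?,low[8]=?); scc=(scc[0]=0,scc[1]=2,scc[2]=4,scc[3]=5,scc[4]=4,scc[5]=1,scc[6]=3,scc[7]=?,scc[8]=?)
step 8: low=(low[0]=0,low[1]=1,low[2]=3,low[3]=6,low[4]=3,low[5]=2,low[6]=5,low[7]=7,low[8]=?); scc=(scc[0]=0,scc[1]=2,scc[2]=4,scc[3]=5,scc[4]=4,scc[5]=1,scc[6]=3,scc[7]=6,scc[8]=?)
step 9: low=(low[0]=0,low[1]=1,low[2]=3,low[3]=6,low[4]=3,low[5]=2,low[6]=5,low[7]=7,low[8]=8); scc=(scc[0]=0,scc[1]=2,scc[2]=4,scc[3]=5,scc[4]=4,scc[5]=1,scc[6]=3,scc[7]=6,scc[8]=7)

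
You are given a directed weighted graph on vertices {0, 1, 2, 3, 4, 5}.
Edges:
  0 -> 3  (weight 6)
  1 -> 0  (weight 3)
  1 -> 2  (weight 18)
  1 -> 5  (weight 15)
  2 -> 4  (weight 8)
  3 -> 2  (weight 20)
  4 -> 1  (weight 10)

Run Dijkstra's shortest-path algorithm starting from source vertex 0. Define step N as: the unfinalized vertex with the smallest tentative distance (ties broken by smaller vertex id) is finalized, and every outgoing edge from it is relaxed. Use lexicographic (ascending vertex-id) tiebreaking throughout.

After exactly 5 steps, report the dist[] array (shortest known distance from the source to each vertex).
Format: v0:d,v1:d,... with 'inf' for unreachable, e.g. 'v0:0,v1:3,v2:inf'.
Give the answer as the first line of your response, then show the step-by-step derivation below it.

v0:0,v1:44,v2:26,v3:6,v4:34,v5:59

step 1: dist = v0:0,v1:inf,v2:inf,v3:6,v4:inf,v5:inf
step 2: dist = v0:0,v1:inf,v2:26,v3:6,v4:inf,v5:inf
step 3: dist = v0:0,v1:inf,v2:26,v3:6,v4:34,v5:inf
step 4: dist = v0:0,v1:44,v2:26,v3:6,v4:34,v5:inf
step 5: dist = v0:0,v1:44,v2:26,v3:6,v4:34,v5:59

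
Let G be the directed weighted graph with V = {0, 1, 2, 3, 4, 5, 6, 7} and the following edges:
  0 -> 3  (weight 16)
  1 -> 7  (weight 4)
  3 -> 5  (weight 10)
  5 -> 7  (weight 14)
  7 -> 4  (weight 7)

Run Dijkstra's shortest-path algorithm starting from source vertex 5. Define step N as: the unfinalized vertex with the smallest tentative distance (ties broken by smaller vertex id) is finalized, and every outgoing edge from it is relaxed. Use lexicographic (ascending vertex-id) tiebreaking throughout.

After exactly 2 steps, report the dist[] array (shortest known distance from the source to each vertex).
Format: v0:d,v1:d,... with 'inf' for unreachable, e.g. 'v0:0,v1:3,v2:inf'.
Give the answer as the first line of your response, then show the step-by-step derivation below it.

v0:inf,v1:inf,v2:inf,v3:inf,v4:21,v5:0,v6:inf,v7:14

step 1: dist = v0:inf,v1:inf,v2:inf,v3:inf,v4:inf,v5:0,v6:inf,v7:14
step 2: dist = v0:inf,v1:inf,v2:inf,v3:inf,v4:21,v5:0,v6:inf,v7:14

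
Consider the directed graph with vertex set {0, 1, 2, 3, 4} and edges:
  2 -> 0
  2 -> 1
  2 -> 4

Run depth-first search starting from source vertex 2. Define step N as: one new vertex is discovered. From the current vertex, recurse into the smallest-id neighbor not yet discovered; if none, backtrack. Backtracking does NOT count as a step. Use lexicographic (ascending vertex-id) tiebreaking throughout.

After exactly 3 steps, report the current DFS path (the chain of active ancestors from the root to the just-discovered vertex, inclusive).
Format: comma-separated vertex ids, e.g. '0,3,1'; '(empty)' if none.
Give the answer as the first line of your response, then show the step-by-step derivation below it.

2,1

step 1: discover 2; path=2; order=2
step 2: discover 0; path=2>0; order=2,0
step 3: discover 1; path=2>1; order=2,0,1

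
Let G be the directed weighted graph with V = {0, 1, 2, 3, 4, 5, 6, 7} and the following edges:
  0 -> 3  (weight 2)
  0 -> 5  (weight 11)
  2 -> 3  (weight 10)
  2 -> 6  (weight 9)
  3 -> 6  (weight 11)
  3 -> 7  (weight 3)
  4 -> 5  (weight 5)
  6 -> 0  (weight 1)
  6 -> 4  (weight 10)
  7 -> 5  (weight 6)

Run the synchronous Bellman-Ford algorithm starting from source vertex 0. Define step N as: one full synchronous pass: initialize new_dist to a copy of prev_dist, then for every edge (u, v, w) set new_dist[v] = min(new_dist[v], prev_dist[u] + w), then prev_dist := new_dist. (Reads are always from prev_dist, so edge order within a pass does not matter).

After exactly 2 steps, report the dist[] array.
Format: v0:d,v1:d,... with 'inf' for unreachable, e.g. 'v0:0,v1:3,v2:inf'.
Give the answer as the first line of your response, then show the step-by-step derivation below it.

v0:0,v1:inf,v2:inf,v3:2,v4:inf,v5:11,v6:13,v7:5

step 1: dist = v0:0,v1:inf,v2:inf,v3:2,v4:inf,v5:11,v6:inf,v7:inf
step 2: dist = v0:0,v1:inf,v2:inf,v3:2,v4:inf,v5:11,v6:13,v7:5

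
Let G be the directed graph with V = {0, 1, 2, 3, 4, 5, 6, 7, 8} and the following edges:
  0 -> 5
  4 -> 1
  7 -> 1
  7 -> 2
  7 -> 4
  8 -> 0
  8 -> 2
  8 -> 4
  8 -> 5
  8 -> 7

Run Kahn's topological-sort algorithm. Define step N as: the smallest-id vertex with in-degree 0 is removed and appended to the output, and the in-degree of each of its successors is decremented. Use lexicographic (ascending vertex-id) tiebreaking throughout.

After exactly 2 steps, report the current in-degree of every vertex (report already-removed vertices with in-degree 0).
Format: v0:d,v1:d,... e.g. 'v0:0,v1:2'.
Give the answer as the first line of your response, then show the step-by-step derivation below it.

v0:1,v1:2,v2:2,v3:0,v4:2,v5:2,v6:0,v7:1,v8:0

step 1: output 3; order=[3]; indeg=(1,2,2,0,2,2,0,1,0)
step 2: output 6; order=[3,6]; indeg=(1,2,2,0,2,2,0,1,0)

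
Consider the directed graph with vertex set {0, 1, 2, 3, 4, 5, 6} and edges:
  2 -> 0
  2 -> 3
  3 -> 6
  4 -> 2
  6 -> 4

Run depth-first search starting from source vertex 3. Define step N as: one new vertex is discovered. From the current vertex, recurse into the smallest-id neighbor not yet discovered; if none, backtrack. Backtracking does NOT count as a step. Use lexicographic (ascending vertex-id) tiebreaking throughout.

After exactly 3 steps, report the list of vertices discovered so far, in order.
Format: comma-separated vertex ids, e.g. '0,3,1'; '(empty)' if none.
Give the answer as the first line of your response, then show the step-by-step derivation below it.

3,6,4

step 1: discover 3; path=3; order=3
step 2: discover 6; path=3>6; order=3,6
step 3: discover 4; path=3>6>4; order=3,6,4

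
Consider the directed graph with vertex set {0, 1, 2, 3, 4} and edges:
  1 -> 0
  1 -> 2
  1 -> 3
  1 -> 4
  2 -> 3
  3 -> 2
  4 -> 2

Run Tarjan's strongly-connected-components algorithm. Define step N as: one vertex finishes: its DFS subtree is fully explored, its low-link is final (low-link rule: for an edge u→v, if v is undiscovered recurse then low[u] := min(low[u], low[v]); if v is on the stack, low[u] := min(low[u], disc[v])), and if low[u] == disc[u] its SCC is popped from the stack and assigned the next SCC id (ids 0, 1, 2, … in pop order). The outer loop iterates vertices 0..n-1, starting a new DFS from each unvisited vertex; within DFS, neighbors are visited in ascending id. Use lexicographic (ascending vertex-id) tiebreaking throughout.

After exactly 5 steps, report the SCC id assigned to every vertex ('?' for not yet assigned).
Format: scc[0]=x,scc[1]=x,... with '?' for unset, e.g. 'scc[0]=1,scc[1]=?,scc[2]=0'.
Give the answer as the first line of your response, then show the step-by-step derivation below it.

scc[0]=0,scc[1]=3,scc[2]=1,scc[3]=1,scc[4]=2

step 1: low=(low[0]=0,low[1]=?,low[2]=?,low[3]=?,low[4]=?); scc=(scc[0]=0,scc[1]=?,scc[2]=?,scc[3]=?,scc[4]=?)
step 2: low=(low[0]=0,low[1]=1,low[2]=2,low[3]=2,low[4]=?); scc=(scc[0]=0,scc[1]=?,scc[2]=?,scc[3]=?,scc[4]=?)
step 3: low=(low[0]=0,low[1]=1,low[2]=2,low[3]=2,low[4]=?); scc=(scc[0]=0,scc[1]=?,scc[2]=1,scc[3]=1,scc[4]=?)
step 4: low=(low[0]=0,low[1]=1,low[2]=2,low[3]=2,low[4]=4); scc=(scc[0]=0,scc[1]=?,scc[2]=1,scc[3]=1,scc[4]=2)
step 5: low=(low[0]=0,low[1]=1,low[2]=2,low[3]=2,low[4]=4); scc=(scc[0]=0,scc[1]=3,scc[2]=1,scc[3]=1,scc[4]=2)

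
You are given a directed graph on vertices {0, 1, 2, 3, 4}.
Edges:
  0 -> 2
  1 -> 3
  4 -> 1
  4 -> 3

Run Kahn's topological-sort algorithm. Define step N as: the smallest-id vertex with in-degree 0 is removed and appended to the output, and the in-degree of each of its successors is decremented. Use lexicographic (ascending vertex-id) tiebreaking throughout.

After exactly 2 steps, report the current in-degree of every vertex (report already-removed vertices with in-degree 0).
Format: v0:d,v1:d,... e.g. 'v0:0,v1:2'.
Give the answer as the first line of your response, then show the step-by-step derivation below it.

v0:0,v1:1,v2:0,v3:2,v4:0

step 1: output 0; order=[0]; indeg=(0,1,0,2,0)
step 2: output 2; order=[0,2]; indeg=(0,1,0,2,0)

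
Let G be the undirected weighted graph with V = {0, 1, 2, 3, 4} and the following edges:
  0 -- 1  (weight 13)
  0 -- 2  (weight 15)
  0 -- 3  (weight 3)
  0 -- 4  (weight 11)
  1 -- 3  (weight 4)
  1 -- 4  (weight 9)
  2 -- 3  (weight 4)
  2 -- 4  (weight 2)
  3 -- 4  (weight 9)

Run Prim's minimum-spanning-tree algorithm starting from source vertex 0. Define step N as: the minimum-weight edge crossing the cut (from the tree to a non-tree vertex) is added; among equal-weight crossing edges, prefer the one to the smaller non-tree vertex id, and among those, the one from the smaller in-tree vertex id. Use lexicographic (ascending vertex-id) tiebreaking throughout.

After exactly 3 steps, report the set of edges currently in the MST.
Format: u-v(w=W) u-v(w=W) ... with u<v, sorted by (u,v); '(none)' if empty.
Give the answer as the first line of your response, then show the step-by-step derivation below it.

0-3(w=3) 1-3(w=4) 2-3(w=4)

step 1: add edge 0-3 (w=3); MST = {0-3(w=3)}
step 2: add edge 1-3 (w=4); MST = {0-3(w=3) 1-3(w=4)}
step 3: add edge 2-3 (w=4); MST = {0-3(w=3) 1-3(w=4) 2-3(w=4)}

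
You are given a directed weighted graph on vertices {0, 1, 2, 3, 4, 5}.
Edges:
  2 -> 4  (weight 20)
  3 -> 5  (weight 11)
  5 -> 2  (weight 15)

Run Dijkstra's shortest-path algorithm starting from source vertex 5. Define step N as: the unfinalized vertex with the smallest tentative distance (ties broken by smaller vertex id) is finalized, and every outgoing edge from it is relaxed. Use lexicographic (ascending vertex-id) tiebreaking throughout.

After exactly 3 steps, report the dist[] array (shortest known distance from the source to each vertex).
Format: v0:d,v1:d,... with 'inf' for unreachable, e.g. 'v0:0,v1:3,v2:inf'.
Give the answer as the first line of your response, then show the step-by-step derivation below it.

v0:inf,v1:inf,v2:15,v3:inf,v4:35,v5:0

step 1: dist = v0:inf,v1:inf,v2:15,v3:inf,v4:inf,v5:0
step 2: dist = v0:inf,v1:inf,v2:15,v3:inf,v4:35,v5:0
step 3: dist = v0:inf,v1:inf,v2:15,v3:inf,v4:35,v5:0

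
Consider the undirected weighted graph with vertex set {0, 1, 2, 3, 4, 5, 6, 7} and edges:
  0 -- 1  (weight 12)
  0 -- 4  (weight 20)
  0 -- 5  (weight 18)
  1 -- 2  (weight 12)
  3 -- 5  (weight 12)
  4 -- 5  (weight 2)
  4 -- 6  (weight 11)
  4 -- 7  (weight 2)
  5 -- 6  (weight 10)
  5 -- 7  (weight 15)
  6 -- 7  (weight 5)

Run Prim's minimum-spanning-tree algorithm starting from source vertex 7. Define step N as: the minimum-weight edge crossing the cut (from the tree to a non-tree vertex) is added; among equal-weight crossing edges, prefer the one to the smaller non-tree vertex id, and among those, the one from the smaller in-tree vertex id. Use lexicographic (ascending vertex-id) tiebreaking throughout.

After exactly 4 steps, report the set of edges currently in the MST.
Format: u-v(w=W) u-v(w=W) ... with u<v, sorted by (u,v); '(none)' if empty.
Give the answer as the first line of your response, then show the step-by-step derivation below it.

3-5(w=12) 4-5(w=2) 4-7(w=2) 6-7(w=5)

step 1: add edge 4-7 (w=2); MST = {4-7(w=2)}
step 2: add edge 4-5 (w=2); MST = {4-5(w=2) 4-7(w=2)}
step 3: add edge 6-7 (w=5); MST = {4-5(w=2) 4-7(w=2) 6-7(w=5)}
step 4: add edge 3-5 (w=12); MST = {3-5(w=12) 4-5(w=2) 4-7(w=2) 6-7(w=5)}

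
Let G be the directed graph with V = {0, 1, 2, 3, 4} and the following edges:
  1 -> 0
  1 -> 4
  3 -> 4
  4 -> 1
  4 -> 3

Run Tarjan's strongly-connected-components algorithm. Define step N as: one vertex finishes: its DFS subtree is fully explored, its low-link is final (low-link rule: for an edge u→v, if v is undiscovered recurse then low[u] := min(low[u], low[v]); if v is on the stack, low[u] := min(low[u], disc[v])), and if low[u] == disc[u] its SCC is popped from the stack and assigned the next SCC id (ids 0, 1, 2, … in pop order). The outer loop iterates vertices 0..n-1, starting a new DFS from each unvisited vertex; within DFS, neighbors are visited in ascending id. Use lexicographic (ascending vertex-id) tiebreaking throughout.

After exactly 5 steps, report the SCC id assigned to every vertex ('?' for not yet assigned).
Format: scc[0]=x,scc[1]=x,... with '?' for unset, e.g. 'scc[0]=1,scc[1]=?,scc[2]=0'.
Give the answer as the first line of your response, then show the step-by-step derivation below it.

scc[0]=0,scc[1]=1,scc[2]=2,scc[3]=1,scc[4]=1

step 1: low=(low[0]=0,low[1]=?,low[2]=?,low[3]=?,low[4]=?); scc=(scc[0]=0,scc[1]=?,scc[2]=?,scc[3]=?,scc[4]=?)
step 2: low=(low[0]=0,low[1]=1,low[2]=?,low[3]=2,low[4]=1); scc=(scc[0]=0,scc[1]=?,scc[2]=?,scc[3]=?,scc[4]=?)
step 3: low=(low[0]=0,low[1]=1,low[2]=?,low[3]=2,low[4]=1); scc=(scc[0]=0,scc[1]=?,scc[2]=?,scc[3]=?,scc[4]=?)
step 4: low=(low[0]=0,low[1]=1,low[2]=?,low[3]=2,low[4]=1); scc=(scc[0]=0,scc[1]=1,scc[2]=?,scc[3]=1,scc[4]=1)
step 5: low=(low[0]=0,low[1]=1,low[2]=4,low[3]=2,low[4]=1); scc=(scc[0]=0,scc[1]=1,scc[2]=2,scc[3]=1,scc[4]=1)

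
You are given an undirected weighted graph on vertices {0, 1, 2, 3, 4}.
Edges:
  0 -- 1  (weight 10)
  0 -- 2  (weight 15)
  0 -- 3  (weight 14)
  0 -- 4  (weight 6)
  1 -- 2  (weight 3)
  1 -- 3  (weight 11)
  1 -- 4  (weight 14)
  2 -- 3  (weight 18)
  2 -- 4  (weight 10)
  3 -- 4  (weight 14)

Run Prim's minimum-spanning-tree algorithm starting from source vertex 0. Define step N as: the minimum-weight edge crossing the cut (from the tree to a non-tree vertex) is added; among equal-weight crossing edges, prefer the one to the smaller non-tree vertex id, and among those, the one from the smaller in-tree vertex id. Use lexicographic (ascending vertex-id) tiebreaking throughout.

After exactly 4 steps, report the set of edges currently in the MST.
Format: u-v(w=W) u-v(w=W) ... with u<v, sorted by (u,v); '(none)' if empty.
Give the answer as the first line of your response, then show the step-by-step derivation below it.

0-1(w=10) 0-4(w=6) 1-2(w=3) 1-3(w=11)

step 1: add edge 0-4 (w=6); MST = {0-4(w=6)}
step 2: add edge 0-1 (w=10); MST = {0-1(w=10) 0-4(w=6)}
step 3: add edge 1-2 (w=3); MST = {0-1(w=10) 0-4(w=6) 1-2(w=3)}
step 4: add edge 1-3 (w=11); MST = {0-1(w=10) 0-4(w=6) 1-2(w=3) 1-3(w=11)}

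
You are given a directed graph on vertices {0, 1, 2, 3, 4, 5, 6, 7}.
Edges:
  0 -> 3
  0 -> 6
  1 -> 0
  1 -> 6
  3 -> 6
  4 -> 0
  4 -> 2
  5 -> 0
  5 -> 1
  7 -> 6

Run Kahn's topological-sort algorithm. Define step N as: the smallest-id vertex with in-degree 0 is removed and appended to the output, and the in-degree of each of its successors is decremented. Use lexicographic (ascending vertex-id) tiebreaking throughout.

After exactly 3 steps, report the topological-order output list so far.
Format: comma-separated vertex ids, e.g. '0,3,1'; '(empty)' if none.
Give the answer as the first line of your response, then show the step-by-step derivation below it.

4,2,5

step 1: output 4; order=[4]; indeg=(2,1,0,1,0,0,4,0)
step 2: output 2; order=[4,2]; indeg=(2,1,0,1,0,0,4,0)
step 3: output 5; order=[4,2,5]; indeg=(1,0,0,1,0,0,4,0)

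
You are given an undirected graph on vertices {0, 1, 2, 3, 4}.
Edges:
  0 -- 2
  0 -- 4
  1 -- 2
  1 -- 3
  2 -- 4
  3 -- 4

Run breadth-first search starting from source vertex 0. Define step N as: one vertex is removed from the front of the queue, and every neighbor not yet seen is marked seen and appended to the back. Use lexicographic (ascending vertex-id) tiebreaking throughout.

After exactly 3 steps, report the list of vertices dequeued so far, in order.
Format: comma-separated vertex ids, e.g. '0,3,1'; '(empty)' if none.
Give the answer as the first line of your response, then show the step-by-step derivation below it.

0,2,4

step 1: dequeue 0; queue=[2,4]; order=0
step 2: dequeue 2; queue=[4,1]; order=0,2
step 3: dequeue 4; queue=[1,3]; order=0,2,4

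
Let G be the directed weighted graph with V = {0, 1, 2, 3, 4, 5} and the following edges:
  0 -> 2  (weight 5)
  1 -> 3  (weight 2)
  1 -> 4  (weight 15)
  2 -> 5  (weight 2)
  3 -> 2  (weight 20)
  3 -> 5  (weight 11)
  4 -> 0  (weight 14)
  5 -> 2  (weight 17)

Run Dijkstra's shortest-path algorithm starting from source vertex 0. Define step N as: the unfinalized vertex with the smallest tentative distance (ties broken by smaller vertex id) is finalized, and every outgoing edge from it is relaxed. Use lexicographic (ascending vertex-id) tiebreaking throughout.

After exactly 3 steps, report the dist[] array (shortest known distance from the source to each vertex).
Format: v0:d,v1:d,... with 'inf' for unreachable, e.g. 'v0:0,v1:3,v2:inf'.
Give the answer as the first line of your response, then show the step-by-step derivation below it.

v0:0,v1:inf,v2:5,v3:inf,v4:inf,v5:7

step 1: dist = v0:0,v1:inf,v2:5,v3:inf,v4:inf,v5:inf
step 2: dist = v0:0,v1:inf,v2:5,v3:inf,v4:inf,v5:7
step 3: dist = v0:0,v1:inf,v2:5,v3:inf,v4:inf,v5:7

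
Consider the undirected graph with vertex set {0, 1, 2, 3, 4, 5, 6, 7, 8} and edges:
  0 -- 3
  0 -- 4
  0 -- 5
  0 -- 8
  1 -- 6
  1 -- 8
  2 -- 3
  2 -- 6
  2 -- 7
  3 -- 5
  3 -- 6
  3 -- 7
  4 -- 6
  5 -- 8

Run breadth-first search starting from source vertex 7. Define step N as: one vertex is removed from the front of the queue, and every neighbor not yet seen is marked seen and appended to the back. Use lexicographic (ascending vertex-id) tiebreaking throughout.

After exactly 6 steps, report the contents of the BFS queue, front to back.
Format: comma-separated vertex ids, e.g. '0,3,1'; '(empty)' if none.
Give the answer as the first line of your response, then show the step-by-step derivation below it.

1,4,8

step 1: dequeue 7; queue=[2,3]; order=7
step 2: dequeue 2; queue=[3,6]; order=7,2
step 3: dequeue 3; queue=[6,0,5]; order=7,2,3
step 4: dequeue 6; queue=[0,5,1,4]; order=7,2,3,6
step 5: dequeue 0; queue=[5,1,4,8]; order=7,2,3,6,0
step 6: dequeue 5; queue=[1,4,8]; order=7,2,3,6,0,5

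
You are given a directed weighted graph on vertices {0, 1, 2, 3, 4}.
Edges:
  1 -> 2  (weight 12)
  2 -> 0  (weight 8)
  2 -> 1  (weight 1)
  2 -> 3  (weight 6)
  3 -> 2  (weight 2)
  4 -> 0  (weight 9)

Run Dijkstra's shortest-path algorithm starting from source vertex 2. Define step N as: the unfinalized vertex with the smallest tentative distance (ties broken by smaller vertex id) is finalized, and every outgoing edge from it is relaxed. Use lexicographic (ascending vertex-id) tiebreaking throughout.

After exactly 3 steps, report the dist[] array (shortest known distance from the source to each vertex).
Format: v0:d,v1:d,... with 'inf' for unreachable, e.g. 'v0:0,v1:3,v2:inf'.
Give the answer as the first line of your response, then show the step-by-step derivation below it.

v0:8,v1:1,v2:0,v3:6,v4:inf

step 1: dist = v0:8,v1:1,v2:0,v3:6,v4:inf
step 2: dist = v0:8,v1:1,v2:0,v3:6,v4:inf
step 3: dist = v0:8,v1:1,v2:0,v3:6,v4:inf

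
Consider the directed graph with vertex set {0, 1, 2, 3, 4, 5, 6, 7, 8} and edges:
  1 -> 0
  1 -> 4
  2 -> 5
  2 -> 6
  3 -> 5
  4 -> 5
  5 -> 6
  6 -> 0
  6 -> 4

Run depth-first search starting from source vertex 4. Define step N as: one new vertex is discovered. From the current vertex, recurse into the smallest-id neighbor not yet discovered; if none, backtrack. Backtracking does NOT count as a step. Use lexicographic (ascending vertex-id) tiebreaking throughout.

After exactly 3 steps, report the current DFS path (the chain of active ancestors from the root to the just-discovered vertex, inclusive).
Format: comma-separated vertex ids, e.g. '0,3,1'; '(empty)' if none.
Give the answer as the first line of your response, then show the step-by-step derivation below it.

4,5,6

step 1: discover 4; path=4; order=4
step 2: discover 5; path=4>5; order=4,5
step 3: discover 6; path=4>5>6; order=4,5,6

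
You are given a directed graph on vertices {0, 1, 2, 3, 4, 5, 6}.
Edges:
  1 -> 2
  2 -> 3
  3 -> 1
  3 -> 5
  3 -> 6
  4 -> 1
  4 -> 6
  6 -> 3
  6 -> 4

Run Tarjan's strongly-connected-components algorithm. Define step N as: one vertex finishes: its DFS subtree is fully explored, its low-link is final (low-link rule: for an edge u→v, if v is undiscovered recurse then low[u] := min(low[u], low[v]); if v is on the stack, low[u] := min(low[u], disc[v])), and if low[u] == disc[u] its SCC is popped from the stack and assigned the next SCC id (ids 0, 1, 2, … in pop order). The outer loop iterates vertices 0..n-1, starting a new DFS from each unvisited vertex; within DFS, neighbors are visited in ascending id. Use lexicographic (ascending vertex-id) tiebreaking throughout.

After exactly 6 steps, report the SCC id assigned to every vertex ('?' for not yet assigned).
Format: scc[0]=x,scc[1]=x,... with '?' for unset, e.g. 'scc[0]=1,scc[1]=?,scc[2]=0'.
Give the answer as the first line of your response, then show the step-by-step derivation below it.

scc[0]=0,scc[1]=?,scc[2]=?,scc[3]=?,scc[4]=?,scc[5]=1,scc[6]=?

step 1: low=(low[0]=0,low[1]=?,low[2]=?,low[3]=?,low[4]=?,low[5]=?,low[6]=?); scc=(scc[0]=0,scc[1]=?,scc[2]=?,scc[3]=?,scc[4]=?,scc[5]=?,scc[6]=?)
step 2: low=(low[0]=0,low[1]=1,low[2]=2,low[3]=1,low[4]=?,low[5]=4,low[6]=?); scc=(scc[0]=0,scc[1]=?,scc[2]=?,scc[3]=?,scc[4]=?,scc[5]=1,scc[6]=?)
step 3: low=(low[0]=0,low[1]=1,low[2]=2,low[3]=1,low[4]=1,low[5]=4,low[6]=3); scc=(scc[0]=0,scc[1]=?,scc[2]=?,scc[3]=?,scc[4]=?,scc[5]=1,scc[6]=?)
step 4: low=(low[0]=0,low[1]=1,low[2]=2,low[3]=1,low[4]=1,low[5]=4,low[6]=1); scc=(scc[0]=0,scc[1]=?,scc[2]=?,scc[3]=?,scc[4]=?,scc[5]=1,scc[6]=?)
step 5: low=(low[0]=0,low[1]=1,low[2]=2,low[3]=1,low[4]=1,low[5]=4,low[6]=1); scc=(scc[0]=0,scc[1]=?,scc[2]=?,scc[3]=?,scc[4]=?,scc[5]=1,scc[6]=?)
step 6: low=(low[0]=0,low[1]=1,low[2]=1,low[3]=1,low[4]=1,low[5]=4,low[6]=1); scc=(scc[0]=0,scc[1]=?,scc[2]=?,scc[3]=?,scc[4]=?,scc[5]=1,scc[6]=?)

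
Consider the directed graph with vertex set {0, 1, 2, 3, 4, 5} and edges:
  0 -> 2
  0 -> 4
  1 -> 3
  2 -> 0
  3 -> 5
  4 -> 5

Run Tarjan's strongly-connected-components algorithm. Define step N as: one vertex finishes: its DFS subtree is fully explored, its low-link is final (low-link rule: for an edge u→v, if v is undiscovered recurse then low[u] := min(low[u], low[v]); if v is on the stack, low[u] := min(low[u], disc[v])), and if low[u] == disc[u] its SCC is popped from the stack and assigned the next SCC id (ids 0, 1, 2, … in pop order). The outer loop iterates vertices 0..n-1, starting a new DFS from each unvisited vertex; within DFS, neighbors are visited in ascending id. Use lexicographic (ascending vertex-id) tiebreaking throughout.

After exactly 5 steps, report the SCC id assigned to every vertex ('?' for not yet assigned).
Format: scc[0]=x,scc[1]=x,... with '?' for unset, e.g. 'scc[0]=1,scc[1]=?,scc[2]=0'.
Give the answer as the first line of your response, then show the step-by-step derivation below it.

scc[0]=2,scc[1]=?,scc[2]=2,scc[3]=3,scc[4]=1,scc[5]=0

step 1: low=(low[0]=0,low[1]=?,low[2]=0,low[3]=?,low[4]=?,low[5]=?); scc=(scc[0]=?,scc[1]=?,scc[2]=?,scc[3]=?,scc[4]=?,scc[5]=?)
step 2: low=(low[0]=0,low[1]=?,low[2]=0,low[3]=?,low[4]=2,low[5]=3); scc=(scc[0]=?,scc[1]=?,scc[2]=?,scc[3]=?,scc[4]=?,scc[5]=0)
step 3: low=(low[0]=0,low[1]=?,low[2]=0,low[3]=?,low[4]=2,low[5]=3); scc=(scc[0]=?,scc[1]=?,scc[2]=?,scc[3]=?,scc[4]=1,scc[5]=0)
step 4: low=(low[0]=0,low[1]=?,low[2]=0,low[3]=?,low[4]=2,low[5]=3); scc=(scc[0]=2,scc[1]=?,scc[2]=2,scc[3]=?,scc[4]=1,scc[5]=0)
step 5: low=(low[0]=0,low[1]=4,low[2]=0,low[3]=5,low[4]=2,low[5]=3); scc=(scc[0]=2,scc[1]=?,scc[2]=2,scc[3]=3,scc[4]=1,scc[5]=0)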